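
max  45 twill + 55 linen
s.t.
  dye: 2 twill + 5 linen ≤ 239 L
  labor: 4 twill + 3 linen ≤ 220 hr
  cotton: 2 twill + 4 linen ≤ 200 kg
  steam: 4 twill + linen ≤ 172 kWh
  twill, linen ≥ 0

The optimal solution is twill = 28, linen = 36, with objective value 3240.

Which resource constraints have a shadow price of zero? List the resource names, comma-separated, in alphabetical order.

dye, steam

dye: 236/239 (slack 3)
labor: 220/220 (binding)
cotton: 200/200 (binding)
steam: 148/172 (slack 24)
By complementary slackness, a constraint with positive slack has shadow price 0 → dye, steam.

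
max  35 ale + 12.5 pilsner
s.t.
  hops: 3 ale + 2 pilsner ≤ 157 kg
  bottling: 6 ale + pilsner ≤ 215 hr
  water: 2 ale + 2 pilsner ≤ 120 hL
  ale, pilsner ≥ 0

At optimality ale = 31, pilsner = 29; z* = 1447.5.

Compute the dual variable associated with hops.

Check each constraint at x*: hops 151/157 (slack 6); bottling 215/215 (tight); water 120/120 (tight).
By complementary slackness, y = 0 for the non-binding constraint.
Dual feasibility on the basic columns requires 6·y_bottling + 2·y_water = 35, 1·y_bottling + 2·y_water = 12.5.
Solving: y_bottling = 4.5, y_water = 4.
Shadow price of hops = 0.

0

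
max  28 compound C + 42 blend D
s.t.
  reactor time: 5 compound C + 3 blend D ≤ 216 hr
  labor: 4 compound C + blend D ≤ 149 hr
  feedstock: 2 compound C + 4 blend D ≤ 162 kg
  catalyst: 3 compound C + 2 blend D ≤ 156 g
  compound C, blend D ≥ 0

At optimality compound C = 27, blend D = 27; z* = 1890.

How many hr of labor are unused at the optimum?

14

labor used = 4·27 + 1·27 = 135; slack = 149 − 135 = 14.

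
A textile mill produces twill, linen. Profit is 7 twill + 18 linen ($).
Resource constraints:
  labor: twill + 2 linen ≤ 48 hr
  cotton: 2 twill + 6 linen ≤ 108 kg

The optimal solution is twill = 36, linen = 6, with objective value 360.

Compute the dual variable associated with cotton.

At the optimum: labor uses 48 of 48 (binding); cotton uses 108 of 108 (binding).
From A_Bᵀ y = c: 1·y_labor + 2·y_cotton = 7; 2·y_labor + 6·y_cotton = 18.
→ y_labor = 3 and y_cotton = 2.
Shadow price of cotton = 2.

2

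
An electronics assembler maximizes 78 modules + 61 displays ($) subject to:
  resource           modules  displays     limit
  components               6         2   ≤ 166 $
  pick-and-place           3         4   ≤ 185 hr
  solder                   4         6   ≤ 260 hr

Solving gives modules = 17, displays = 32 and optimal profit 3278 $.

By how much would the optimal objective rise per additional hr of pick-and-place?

0

Binding: components and solder. Non-binding: pick-and-place (6 unused).
Since pick-and-place is not tight, its dual is 0.
Dual feasibility on the basic columns requires 6·y_components + 4·y_solder = 78, 2·y_components + 6·y_solder = 61.
This yields shadow prices y_components = 8, y_solder = 7.5.
Shadow price of pick-and-place = 0.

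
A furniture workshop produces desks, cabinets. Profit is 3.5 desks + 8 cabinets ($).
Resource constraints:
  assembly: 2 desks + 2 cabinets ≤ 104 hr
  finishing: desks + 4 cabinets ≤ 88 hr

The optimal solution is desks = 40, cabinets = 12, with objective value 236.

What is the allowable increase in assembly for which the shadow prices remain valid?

Binding constraints: assembly, finishing. The basis is B = [[2,2],[1,4]] with det 6.
Per unit increase in assembly, x* moves by d = (0.6667, -0.1667).
The basis stays optimal until cabinets reaches 0; allowable increase = 72 hr.

72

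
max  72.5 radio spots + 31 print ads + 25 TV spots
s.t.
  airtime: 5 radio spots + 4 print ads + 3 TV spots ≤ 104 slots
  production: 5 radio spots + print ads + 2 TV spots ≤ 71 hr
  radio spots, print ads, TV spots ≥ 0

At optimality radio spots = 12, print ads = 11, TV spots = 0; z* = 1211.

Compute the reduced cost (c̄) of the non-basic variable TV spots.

-9.5

Both airtime and production are binding at x*.
From A_Bᵀ y = c: 5·y_airtime + 5·y_production = 72.5; 4·y_airtime + 1·y_production = 31.
This yields shadow prices y_airtime = 5.5, y_production = 9.
Reduced cost of TV spots: c₃ − yᵀa₃ = 25 − (5.5·3 + 9·2) = 25 − 34.5 = -9.5.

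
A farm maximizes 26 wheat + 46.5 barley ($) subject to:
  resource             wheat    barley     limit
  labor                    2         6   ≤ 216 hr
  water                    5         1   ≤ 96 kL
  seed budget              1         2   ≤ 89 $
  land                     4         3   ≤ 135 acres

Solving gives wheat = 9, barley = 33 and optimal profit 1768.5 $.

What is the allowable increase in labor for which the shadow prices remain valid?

50.4

Binding constraints: labor, land. The basis is B = [[2,6],[4,3]] with det -18.
Per unit increase in labor, x* moves by d = (-0.1667, 0.2222).
The basis stays optimal until seed budget becomes binding; allowable increase = 50.4 hr.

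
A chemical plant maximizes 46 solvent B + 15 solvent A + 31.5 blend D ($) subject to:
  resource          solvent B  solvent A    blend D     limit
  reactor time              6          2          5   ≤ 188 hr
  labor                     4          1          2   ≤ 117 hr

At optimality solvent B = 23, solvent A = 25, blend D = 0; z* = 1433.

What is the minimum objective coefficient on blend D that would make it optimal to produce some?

37

Both reactor time and labor are binding at x*.
Dual feasibility on the basic columns requires 6·y_reactor time + 4·y_labor = 46, 2·y_reactor time + 1·y_labor = 15.
This yields shadow prices y_reactor time = 7, y_labor = 1.
blend D enters the basis when its profit ≥ yᵀa₃ = 7·5 + 1·2 = 37.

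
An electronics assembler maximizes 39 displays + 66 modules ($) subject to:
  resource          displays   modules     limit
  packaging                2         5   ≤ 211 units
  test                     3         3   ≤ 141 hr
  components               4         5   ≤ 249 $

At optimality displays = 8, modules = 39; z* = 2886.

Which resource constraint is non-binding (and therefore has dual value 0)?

packaging: 211/211 (binding)
test: 141/141 (binding)
components: 227/249 (slack 22)
By complementary slackness, a constraint with positive slack has shadow price 0 → components.

components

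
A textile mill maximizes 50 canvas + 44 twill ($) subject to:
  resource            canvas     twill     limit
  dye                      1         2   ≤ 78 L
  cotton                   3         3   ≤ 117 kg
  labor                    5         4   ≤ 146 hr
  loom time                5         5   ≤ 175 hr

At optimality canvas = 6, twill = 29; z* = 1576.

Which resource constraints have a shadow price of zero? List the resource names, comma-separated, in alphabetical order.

cotton, dye

dye: 64/78 (slack 14)
cotton: 105/117 (slack 12)
labor: 146/146 (binding)
loom time: 175/175 (binding)
By complementary slackness, a constraint with positive slack has shadow price 0 → cotton, dye.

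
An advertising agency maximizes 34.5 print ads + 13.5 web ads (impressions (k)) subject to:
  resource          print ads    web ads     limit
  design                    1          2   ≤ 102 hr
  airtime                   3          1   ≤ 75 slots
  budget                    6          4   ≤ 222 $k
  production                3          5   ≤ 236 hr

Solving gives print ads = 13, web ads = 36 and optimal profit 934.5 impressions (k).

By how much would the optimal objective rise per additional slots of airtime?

9.5

Check each constraint at x*: design 85/102 (slack 17); airtime 75/75 (tight); budget 222/222 (tight); production 219/236 (slack 17).
Since design, production are not tight, their duals are 0.
Dual feasibility on the basic columns requires 3·y_airtime + 6·y_budget = 34.5, 1·y_airtime + 4·y_budget = 13.5.
Solving: y_airtime = 9.5, y_budget = 1.
Shadow price of airtime = 9.5.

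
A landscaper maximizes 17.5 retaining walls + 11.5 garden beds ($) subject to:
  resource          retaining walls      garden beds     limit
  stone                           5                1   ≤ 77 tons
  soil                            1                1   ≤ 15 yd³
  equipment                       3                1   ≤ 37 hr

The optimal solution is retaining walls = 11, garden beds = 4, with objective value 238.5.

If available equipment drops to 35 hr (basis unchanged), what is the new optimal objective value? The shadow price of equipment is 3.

Δb = -2, so new z* = 238.5 + (3)·(-2) = 238.5 − 6 = 232.5.

232.5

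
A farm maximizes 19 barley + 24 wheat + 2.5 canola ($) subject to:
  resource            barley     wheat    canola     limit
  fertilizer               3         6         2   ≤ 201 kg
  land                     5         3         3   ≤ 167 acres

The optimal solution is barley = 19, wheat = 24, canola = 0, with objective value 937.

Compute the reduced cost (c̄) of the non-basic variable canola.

At the optimum: fertilizer uses 201 of 201 (binding); land uses 167 of 167 (binding).
The binding rows give the dual system: 3·y_fertilizer + 5·y_land = 19 and 6·y_fertilizer + 3·y_land = 24.
Solving: y_fertilizer = 3, y_land = 2.
Reduced cost of canola: c₃ − yᵀa₃ = 2.5 − (3·2 + 2·3) = 2.5 − 12 = -9.5.

-9.5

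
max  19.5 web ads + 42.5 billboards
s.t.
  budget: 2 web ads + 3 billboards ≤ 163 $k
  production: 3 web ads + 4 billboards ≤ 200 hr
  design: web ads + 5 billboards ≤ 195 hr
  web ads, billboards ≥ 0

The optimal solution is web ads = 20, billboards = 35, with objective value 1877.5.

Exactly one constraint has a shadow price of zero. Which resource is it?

budget

budget: 145/163 (slack 18)
production: 200/200 (binding)
design: 195/195 (binding)
By complementary slackness, a constraint with positive slack has shadow price 0 → budget.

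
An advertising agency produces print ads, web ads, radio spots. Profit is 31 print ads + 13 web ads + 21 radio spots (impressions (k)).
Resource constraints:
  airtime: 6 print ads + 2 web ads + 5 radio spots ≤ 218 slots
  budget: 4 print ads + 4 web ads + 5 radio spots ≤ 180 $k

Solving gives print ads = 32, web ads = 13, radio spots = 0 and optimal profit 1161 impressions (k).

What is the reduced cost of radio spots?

At the optimum: airtime uses 218 of 218 (binding); budget uses 180 of 180 (binding).
Dual feasibility on the basic columns requires 6·y_airtime + 4·y_budget = 31, 2·y_airtime + 4·y_budget = 13.
→ y_airtime = 4.5 and y_budget = 1.
Reduced cost of radio spots: c₃ − yᵀa₃ = 21 − (4.5·5 + 1·5) = 21 − 27.5 = -6.5.

-6.5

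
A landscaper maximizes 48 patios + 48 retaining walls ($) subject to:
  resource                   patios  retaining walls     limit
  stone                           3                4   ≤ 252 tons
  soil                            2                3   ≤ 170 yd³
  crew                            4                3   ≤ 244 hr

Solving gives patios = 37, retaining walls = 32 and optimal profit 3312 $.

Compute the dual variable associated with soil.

8

At the optimum: stone uses 239 of 252 (slack = 13); soil uses 170 of 170 (binding); crew uses 244 of 244 (binding).
Slack constraints have shadow price 0 (complementary slackness).
The binding rows give the dual system: 2·y_soil + 4·y_crew = 48 and 3·y_soil + 3·y_crew = 48.
This yields shadow prices y_soil = 8, y_crew = 8.
Shadow price of soil = 8.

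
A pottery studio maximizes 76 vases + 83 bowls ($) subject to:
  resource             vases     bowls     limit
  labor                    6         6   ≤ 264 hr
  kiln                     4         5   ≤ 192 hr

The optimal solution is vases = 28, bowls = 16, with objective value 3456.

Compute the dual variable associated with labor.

Check each constraint at x*: labor 264/264 (tight); kiln 192/192 (tight).
Dual feasibility on the basic columns requires 6·y_labor + 4·y_kiln = 76, 6·y_labor + 5·y_kiln = 83.
→ y_labor = 8 and y_kiln = 7.
Shadow price of labor = 8.

8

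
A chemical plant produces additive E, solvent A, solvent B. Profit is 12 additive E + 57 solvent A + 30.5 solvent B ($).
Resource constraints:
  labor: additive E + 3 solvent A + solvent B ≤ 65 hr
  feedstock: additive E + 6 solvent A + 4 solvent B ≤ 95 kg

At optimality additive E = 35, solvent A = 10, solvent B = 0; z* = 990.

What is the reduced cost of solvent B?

At the optimum: labor uses 65 of 65 (binding); feedstock uses 95 of 95 (binding).
The binding rows give the dual system: 1·y_labor + 1·y_feedstock = 12 and 3·y_labor + 6·y_feedstock = 57.
Solving: y_labor = 5, y_feedstock = 7.
Reduced cost of solvent B: c₃ − yᵀa₃ = 30.5 − (5·1 + 7·4) = 30.5 − 33 = -2.5.

-2.5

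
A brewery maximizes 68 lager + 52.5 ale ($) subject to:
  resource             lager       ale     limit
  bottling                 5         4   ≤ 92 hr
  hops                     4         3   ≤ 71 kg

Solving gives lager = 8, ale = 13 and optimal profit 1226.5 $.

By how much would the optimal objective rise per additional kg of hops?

9.5

At the optimum: bottling uses 92 of 92 (binding); hops uses 71 of 71 (binding).
Dual feasibility on the basic columns requires 5·y_bottling + 4·y_hops = 68, 4·y_bottling + 3·y_hops = 52.5.
This yields shadow prices y_bottling = 6, y_hops = 9.5.
Shadow price of hops = 9.5.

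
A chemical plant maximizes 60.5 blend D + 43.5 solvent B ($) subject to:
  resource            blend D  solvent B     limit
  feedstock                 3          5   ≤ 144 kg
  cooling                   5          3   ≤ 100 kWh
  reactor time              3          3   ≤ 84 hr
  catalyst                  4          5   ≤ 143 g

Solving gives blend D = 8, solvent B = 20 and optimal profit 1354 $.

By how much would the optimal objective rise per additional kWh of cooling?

8.5

Binding: cooling and reactor time. Non-binding: feedstock (20 unused), catalyst (11 unused).
Slack constraints have shadow price 0 (complementary slackness).
Dual feasibility on the basic columns requires 5·y_cooling + 3·y_reactor time = 60.5, 3·y_cooling + 3·y_reactor time = 43.5.
→ y_cooling = 8.5 and y_reactor time = 6.
Shadow price of cooling = 8.5.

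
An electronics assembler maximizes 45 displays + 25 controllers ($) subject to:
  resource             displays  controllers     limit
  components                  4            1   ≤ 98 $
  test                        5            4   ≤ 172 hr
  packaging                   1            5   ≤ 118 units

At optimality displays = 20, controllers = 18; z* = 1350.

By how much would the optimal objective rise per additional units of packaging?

At the optimum: components uses 98 of 98 (binding); test uses 172 of 172 (binding); packaging uses 110 of 118 (slack = 8).
Since packaging is not tight, its dual is 0.
From A_Bᵀ y = c: 4·y_components + 5·y_test = 45; 1·y_components + 4·y_test = 25.
Solving: y_components = 5, y_test = 5.
Shadow price of packaging = 0.

0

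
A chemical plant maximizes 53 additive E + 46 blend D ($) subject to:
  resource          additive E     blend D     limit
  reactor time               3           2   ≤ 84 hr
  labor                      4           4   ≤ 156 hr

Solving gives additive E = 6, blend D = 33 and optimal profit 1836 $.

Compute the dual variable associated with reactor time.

At the optimum: reactor time uses 84 of 84 (binding); labor uses 156 of 156 (binding).
From A_Bᵀ y = c: 3·y_reactor time + 4·y_labor = 53; 2·y_reactor time + 4·y_labor = 46.
This yields shadow prices y_reactor time = 7, y_labor = 8.
Shadow price of reactor time = 7.

7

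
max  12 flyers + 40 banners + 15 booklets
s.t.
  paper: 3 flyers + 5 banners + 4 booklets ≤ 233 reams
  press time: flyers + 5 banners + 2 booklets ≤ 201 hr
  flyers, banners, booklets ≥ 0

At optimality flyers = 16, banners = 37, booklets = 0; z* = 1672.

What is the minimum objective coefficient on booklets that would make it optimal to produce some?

Check each constraint at x*: paper 233/233 (tight); press time 201/201 (tight).
The binding rows give the dual system: 3·y_paper + 1·y_press time = 12 and 5·y_paper + 5·y_press time = 40.
This yields shadow prices y_paper = 2, y_press time = 6.
booklets enters the basis when its profit ≥ yᵀa₃ = 2·4 + 6·2 = 20.

20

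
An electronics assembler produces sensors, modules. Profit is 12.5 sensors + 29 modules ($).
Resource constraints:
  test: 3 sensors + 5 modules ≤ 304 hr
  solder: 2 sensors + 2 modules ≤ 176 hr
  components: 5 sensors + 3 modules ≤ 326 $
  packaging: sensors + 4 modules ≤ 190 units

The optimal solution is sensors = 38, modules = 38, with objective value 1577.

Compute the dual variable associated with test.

3

At the optimum: test uses 304 of 304 (binding); solder uses 152 of 176 (slack = 24); components uses 304 of 326 (slack = 22); packaging uses 190 of 190 (binding).
Since solder, components are not tight, their duals are 0.
Dual feasibility on the basic columns requires 3·y_test + 1·y_packaging = 12.5, 5·y_test + 4·y_packaging = 29.
→ y_test = 3 and y_packaging = 3.5.
Shadow price of test = 3.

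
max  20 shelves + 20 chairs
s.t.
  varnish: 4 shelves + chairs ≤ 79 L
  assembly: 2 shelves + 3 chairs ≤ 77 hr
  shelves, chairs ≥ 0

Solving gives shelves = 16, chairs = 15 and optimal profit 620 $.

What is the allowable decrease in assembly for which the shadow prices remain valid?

37.5

Binding constraints: varnish, assembly. The basis is B = [[4,1],[2,3]] with det 10.
Per unit decrease in assembly, x* moves by d = (0.1, -0.4).
The basis stays optimal until chairs reaches 0; allowable decrease = 37.5 hr.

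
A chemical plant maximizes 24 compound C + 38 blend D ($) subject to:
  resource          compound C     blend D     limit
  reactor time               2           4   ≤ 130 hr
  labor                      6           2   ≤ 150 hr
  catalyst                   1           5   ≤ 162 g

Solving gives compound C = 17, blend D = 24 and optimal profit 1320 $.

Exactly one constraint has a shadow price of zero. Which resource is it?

reactor time: 130/130 (binding)
labor: 150/150 (binding)
catalyst: 137/162 (slack 25)
By complementary slackness, a constraint with positive slack has shadow price 0 → catalyst.

catalyst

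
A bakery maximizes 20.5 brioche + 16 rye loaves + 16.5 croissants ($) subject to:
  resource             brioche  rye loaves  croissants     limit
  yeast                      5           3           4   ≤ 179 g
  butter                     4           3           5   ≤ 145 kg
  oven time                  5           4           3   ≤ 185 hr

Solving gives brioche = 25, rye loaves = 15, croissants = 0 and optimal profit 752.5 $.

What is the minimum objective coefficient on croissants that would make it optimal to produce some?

Check each constraint at x*: yeast 170/179 (slack 9); butter 145/145 (tight); oven time 185/185 (tight).
Slack constraints have shadow price 0 (complementary slackness).
From A_Bᵀ y = c: 4·y_butter + 5·y_oven time = 20.5; 3·y_butter + 4·y_oven time = 16.
Solving: y_butter = 2, y_oven time = 2.5.
croissants enters the basis when its profit ≥ yᵀa₃ = 2·5 + 2.5·3 = 17.5.

17.5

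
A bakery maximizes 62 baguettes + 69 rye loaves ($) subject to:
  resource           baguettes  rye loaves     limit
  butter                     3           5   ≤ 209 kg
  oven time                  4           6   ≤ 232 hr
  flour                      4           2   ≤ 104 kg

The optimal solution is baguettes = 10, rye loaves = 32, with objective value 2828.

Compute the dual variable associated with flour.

Check each constraint at x*: butter 190/209 (slack 19); oven time 232/232 (tight); flour 104/104 (tight).
By complementary slackness, y = 0 for the non-binding constraint.
The binding rows give the dual system: 4·y_oven time + 4·y_flour = 62 and 6·y_oven time + 2·y_flour = 69.
Solving: y_oven time = 9.5, y_flour = 6.
Shadow price of flour = 6.

6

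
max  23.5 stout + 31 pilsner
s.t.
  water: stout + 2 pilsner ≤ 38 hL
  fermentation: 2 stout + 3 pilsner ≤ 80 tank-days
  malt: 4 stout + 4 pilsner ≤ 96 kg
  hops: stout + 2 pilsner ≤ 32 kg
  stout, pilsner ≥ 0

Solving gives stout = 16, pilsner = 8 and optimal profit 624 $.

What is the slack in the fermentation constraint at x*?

fermentation used = 2·16 + 3·8 = 56; slack = 80 − 56 = 24.

24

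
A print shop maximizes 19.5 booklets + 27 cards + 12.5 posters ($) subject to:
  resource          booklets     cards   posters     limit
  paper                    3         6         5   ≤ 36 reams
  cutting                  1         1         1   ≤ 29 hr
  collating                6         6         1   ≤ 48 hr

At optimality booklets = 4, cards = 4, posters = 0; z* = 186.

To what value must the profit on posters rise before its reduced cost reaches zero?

14.5

Check each constraint at x*: paper 36/36 (tight); cutting 8/29 (slack 21); collating 48/48 (tight).
By complementary slackness, y = 0 for the non-binding constraint.
Dual feasibility on the basic columns requires 3·y_paper + 6·y_collating = 19.5, 6·y_paper + 6·y_collating = 27.
This yields shadow prices y_paper = 2.5, y_collating = 2.
posters enters the basis when its profit ≥ yᵀa₃ = 2.5·5 + 2·1 = 14.5.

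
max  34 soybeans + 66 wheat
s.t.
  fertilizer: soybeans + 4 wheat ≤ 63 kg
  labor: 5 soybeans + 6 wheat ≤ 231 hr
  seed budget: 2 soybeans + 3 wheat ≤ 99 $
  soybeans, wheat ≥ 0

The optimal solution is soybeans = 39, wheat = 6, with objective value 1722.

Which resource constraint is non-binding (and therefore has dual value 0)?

seed budget

fertilizer: 63/63 (binding)
labor: 231/231 (binding)
seed budget: 96/99 (slack 3)
By complementary slackness, a constraint with positive slack has shadow price 0 → seed budget.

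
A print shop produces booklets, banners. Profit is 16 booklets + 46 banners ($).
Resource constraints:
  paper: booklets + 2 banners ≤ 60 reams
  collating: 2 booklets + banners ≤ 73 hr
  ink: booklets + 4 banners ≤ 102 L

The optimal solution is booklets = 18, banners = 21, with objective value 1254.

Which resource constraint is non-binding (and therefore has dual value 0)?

paper: 60/60 (binding)
collating: 57/73 (slack 16)
ink: 102/102 (binding)
By complementary slackness, a constraint with positive slack has shadow price 0 → collating.

collating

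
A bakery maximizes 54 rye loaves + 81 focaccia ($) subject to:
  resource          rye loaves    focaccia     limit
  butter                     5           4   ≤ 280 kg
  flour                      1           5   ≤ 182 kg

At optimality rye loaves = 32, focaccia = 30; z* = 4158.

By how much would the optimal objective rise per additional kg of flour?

Check each constraint at x*: butter 280/280 (tight); flour 182/182 (tight).
The binding rows give the dual system: 5·y_butter + 1·y_flour = 54 and 4·y_butter + 5·y_flour = 81.
→ y_butter = 9 and y_flour = 9.
Shadow price of flour = 9.

9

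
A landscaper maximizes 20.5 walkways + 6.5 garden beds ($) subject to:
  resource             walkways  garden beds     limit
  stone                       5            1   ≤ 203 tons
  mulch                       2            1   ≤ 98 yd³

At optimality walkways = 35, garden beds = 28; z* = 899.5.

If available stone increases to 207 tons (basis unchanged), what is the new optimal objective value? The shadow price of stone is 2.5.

Δb = 4, so new z* = 899.5 + (2.5)·(4) = 899.5 + 10 = 909.5.

909.5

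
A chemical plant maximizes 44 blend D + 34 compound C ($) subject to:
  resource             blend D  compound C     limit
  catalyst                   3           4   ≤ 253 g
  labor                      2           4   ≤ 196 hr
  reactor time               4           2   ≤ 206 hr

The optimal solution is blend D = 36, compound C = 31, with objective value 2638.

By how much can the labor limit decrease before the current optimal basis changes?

Binding constraints: labor, reactor time. The basis is B = [[2,4],[4,2]] with det -12.
Per unit decrease in labor, x* moves by d = (0.1667, -0.3333).
The basis stays optimal until compound C reaches 0; allowable decrease = 93 hr.

93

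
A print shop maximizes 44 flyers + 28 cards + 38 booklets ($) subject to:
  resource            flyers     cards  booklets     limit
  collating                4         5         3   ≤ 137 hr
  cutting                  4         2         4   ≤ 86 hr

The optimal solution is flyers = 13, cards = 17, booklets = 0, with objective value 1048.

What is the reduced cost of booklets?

-4

At the optimum: collating uses 137 of 137 (binding); cutting uses 86 of 86 (binding).
The binding rows give the dual system: 4·y_collating + 4·y_cutting = 44 and 5·y_collating + 2·y_cutting = 28.
→ y_collating = 2 and y_cutting = 9.
Reduced cost of booklets: c₃ − yᵀa₃ = 38 − (2·3 + 9·4) = 38 − 42 = -4.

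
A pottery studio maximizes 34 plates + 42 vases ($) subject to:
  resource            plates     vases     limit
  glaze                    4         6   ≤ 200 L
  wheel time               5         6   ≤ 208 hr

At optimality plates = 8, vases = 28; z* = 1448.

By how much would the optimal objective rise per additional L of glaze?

1

At the optimum: glaze uses 200 of 200 (binding); wheel time uses 208 of 208 (binding).
The binding rows give the dual system: 4·y_glaze + 5·y_wheel time = 34 and 6·y_glaze + 6·y_wheel time = 42.
→ y_glaze = 1 and y_wheel time = 6.
Shadow price of glaze = 1.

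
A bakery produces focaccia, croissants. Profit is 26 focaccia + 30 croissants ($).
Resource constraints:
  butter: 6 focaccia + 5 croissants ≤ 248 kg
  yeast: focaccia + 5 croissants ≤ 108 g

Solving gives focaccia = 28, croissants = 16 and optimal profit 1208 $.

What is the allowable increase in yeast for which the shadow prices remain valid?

140

Binding constraints: butter, yeast. The basis is B = [[6,5],[1,5]] with det 25.
Per unit increase in yeast, x* moves by d = (-0.2, 0.24).
The basis stays optimal until focaccia reaches 0; allowable increase = 140 g.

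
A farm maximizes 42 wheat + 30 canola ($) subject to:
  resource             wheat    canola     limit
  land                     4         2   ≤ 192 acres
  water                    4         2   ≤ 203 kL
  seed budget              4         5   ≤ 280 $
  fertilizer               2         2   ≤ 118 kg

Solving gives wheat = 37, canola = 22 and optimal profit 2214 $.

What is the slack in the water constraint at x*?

water used = 4·37 + 2·22 = 192; slack = 203 − 192 = 11.

11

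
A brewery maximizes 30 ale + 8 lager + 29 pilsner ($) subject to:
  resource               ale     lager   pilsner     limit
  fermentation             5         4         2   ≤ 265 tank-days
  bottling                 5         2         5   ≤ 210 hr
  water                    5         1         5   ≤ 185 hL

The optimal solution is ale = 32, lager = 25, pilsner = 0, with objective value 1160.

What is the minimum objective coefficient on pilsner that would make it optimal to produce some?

Check each constraint at x*: fermentation 260/265 (slack 5); bottling 210/210 (tight); water 185/185 (tight).
Since fermentation is not tight, its dual is 0.
The binding rows give the dual system: 5·y_bottling + 5·y_water = 30 and 2·y_bottling + 1·y_water = 8.
This yields shadow prices y_bottling = 2, y_water = 4.
pilsner enters the basis when its profit ≥ yᵀa₃ = 2·5 + 4·5 = 30.

30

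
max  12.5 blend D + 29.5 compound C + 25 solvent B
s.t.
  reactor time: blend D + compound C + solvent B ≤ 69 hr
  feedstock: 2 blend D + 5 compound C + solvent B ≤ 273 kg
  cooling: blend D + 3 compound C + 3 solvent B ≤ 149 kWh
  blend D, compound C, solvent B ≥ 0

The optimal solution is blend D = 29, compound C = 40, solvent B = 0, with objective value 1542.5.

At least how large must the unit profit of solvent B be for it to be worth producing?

29.5

Binding: reactor time and cooling. Non-binding: feedstock (15 unused).
Slack constraints have shadow price 0 (complementary slackness).
The binding rows give the dual system: 1·y_reactor time + 1·y_cooling = 12.5 and 1·y_reactor time + 3·y_cooling = 29.5.
Solving: y_reactor time = 4, y_cooling = 8.5.
solvent B enters the basis when its profit ≥ yᵀa₃ = 4·1 + 8.5·3 = 29.5.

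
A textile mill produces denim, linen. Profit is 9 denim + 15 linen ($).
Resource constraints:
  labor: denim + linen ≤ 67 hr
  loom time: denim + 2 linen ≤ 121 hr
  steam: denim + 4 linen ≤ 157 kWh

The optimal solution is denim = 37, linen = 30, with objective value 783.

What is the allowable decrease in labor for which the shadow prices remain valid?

27.75

Binding constraints: labor, steam. The basis is B = [[1,1],[1,4]] with det 3.
Per unit decrease in labor, x* moves by d = (-1.3333, 0.3333).
The basis stays optimal until denim reaches 0; allowable decrease = 27.75 hr.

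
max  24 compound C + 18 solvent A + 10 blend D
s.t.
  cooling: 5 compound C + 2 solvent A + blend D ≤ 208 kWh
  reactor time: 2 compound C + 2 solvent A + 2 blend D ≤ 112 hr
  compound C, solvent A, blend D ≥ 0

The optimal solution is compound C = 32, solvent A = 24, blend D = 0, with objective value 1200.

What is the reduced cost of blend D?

-6

At the optimum: cooling uses 208 of 208 (binding); reactor time uses 112 of 112 (binding).
From A_Bᵀ y = c: 5·y_cooling + 2·y_reactor time = 24; 2·y_cooling + 2·y_reactor time = 18.
→ y_cooling = 2 and y_reactor time = 7.
Reduced cost of blend D: c₃ − yᵀa₃ = 10 − (2·1 + 7·2) = 10 − 16 = -6.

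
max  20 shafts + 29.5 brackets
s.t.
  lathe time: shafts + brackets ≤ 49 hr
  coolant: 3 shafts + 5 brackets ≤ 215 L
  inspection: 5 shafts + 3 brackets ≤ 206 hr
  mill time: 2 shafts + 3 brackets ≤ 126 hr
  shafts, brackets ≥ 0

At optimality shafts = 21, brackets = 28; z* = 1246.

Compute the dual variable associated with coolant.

At the optimum: lathe time uses 49 of 49 (binding); coolant uses 203 of 215 (slack = 12); inspection uses 189 of 206 (slack = 17); mill time uses 126 of 126 (binding).
By complementary slackness, y = 0 for the non-binding constraints.
From A_Bᵀ y = c: 1·y_lathe time + 2·y_mill time = 20; 1·y_lathe time + 3·y_mill time = 29.5.
This yields shadow prices y_lathe time = 1, y_mill time = 9.5.
Shadow price of coolant = 0.

0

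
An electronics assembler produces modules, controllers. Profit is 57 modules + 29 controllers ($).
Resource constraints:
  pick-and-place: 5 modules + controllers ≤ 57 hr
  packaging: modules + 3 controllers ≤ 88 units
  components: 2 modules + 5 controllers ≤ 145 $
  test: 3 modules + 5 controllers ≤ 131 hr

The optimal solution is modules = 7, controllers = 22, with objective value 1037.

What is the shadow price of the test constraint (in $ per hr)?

4

Check each constraint at x*: pick-and-place 57/57 (tight); packaging 73/88 (slack 15); components 124/145 (slack 21); test 131/131 (tight).
Slack constraints have shadow price 0 (complementary slackness).
From A_Bᵀ y = c: 5·y_pick-and-place + 3·y_test = 57; 1·y_pick-and-place + 5·y_test = 29.
Solving: y_pick-and-place = 9, y_test = 4.
Shadow price of test = 4.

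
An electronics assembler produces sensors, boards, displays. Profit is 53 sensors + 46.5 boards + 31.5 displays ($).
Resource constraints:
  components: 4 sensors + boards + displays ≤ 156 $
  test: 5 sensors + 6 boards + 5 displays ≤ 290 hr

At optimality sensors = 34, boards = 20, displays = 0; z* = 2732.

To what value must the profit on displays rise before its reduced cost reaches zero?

Check each constraint at x*: components 156/156 (tight); test 290/290 (tight).
Dual feasibility on the basic columns requires 4·y_components + 5·y_test = 53, 1·y_components + 6·y_test = 46.5.
Solving: y_components = 4.5, y_test = 7.
displays enters the basis when its profit ≥ yᵀa₃ = 4.5·1 + 7·5 = 39.5.

39.5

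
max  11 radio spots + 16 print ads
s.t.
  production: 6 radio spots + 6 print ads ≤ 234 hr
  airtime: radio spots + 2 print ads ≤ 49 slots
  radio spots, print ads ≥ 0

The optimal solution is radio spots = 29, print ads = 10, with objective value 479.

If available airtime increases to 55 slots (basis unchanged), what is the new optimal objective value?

At the optimum: production uses 234 of 234 (binding); airtime uses 49 of 49 (binding).
The binding rows give the dual system: 6·y_production + 1·y_airtime = 11 and 6·y_production + 2·y_airtime = 16.
→ y_production = 1 and y_airtime = 5.
Δz = y_airtime·Δb = 5 × (6) = 30, so new z* = 479 + 30 = 509.

509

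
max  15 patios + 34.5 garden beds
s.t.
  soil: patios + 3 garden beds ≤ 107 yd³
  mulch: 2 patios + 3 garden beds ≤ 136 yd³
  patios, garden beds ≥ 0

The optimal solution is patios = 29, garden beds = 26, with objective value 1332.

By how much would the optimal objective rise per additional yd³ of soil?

Both soil and mulch are binding at x*.
The binding rows give the dual system: 1·y_soil + 2·y_mulch = 15 and 3·y_soil + 3·y_mulch = 34.5.
This yields shadow prices y_soil = 8, y_mulch = 3.5.
Shadow price of soil = 8.

8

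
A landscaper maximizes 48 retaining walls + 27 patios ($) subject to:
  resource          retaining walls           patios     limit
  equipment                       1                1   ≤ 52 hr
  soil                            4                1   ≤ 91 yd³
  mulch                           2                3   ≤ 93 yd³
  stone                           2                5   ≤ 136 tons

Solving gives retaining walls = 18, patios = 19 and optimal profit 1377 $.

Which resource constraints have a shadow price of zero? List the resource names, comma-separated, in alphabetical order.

equipment, stone

equipment: 37/52 (slack 15)
soil: 91/91 (binding)
mulch: 93/93 (binding)
stone: 131/136 (slack 5)
By complementary slackness, a constraint with positive slack has shadow price 0 → equipment, stone.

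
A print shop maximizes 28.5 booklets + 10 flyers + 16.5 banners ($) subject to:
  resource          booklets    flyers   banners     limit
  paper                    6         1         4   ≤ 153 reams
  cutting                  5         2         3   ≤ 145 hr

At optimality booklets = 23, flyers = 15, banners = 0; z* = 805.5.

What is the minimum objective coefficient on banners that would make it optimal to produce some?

17.5

At the optimum: paper uses 153 of 153 (binding); cutting uses 145 of 145 (binding).
The binding rows give the dual system: 6·y_paper + 5·y_cutting = 28.5 and 1·y_paper + 2·y_cutting = 10.
→ y_paper = 1 and y_cutting = 4.5.
banners enters the basis when its profit ≥ yᵀa₃ = 1·4 + 4.5·3 = 17.5.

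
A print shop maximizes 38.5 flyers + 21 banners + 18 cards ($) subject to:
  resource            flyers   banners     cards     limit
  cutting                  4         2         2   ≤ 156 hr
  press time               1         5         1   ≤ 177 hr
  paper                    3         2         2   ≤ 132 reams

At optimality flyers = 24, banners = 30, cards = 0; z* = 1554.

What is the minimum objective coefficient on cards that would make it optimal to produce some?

21

At the optimum: cutting uses 156 of 156 (binding); press time uses 174 of 177 (slack = 3); paper uses 132 of 132 (binding).
By complementary slackness, y = 0 for the non-binding constraint.
The binding rows give the dual system: 4·y_cutting + 3·y_paper = 38.5 and 2·y_cutting + 2·y_paper = 21.
Solving: y_cutting = 7, y_paper = 3.5.
cards enters the basis when its profit ≥ yᵀa₃ = 7·2 + 3.5·2 = 21.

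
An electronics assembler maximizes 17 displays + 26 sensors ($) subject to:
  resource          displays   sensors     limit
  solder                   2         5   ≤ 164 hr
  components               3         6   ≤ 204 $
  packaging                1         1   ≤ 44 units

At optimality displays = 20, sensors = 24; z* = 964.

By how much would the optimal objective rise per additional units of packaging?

Check each constraint at x*: solder 160/164 (slack 4); components 204/204 (tight); packaging 44/44 (tight).
By complementary slackness, y = 0 for the non-binding constraint.
The binding rows give the dual system: 3·y_components + 1·y_packaging = 17 and 6·y_components + 1·y_packaging = 26.
This yields shadow prices y_components = 3, y_packaging = 8.
Shadow price of packaging = 8.

8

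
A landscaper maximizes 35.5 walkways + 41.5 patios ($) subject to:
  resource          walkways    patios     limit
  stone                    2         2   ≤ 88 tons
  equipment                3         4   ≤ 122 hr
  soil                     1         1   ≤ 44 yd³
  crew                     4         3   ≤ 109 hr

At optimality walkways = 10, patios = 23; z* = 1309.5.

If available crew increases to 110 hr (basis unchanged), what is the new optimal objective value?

1312

Binding: equipment and crew. Non-binding: stone (22 unused), soil (11 unused).
Since stone, soil are not tight, their duals are 0.
The binding rows give the dual system: 3·y_equipment + 4·y_crew = 35.5 and 4·y_equipment + 3·y_crew = 41.5.
This yields shadow prices y_equipment = 8.5, y_crew = 2.5.
Δz = y_crew·Δb = 2.5 × (1) = 2.5, so new z* = 1309.5 + 2.5 = 1312.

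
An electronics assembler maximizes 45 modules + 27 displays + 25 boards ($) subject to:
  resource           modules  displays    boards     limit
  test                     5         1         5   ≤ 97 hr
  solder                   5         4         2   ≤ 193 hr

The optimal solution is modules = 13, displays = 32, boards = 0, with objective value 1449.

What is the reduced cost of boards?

-2

Both test and solder are binding at x*.
Dual feasibility on the basic columns requires 5·y_test + 5·y_solder = 45, 1·y_test + 4·y_solder = 27.
This yields shadow prices y_test = 3, y_solder = 6.
Reduced cost of boards: c₃ − yᵀa₃ = 25 − (3·5 + 6·2) = 25 − 27 = -2.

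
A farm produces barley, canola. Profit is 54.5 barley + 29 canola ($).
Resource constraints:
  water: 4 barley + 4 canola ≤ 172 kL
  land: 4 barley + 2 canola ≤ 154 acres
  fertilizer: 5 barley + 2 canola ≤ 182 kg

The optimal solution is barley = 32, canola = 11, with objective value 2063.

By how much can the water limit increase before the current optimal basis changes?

Binding constraints: water, fertilizer. The basis is B = [[4,4],[5,2]] with det -12.
Per unit increase in water, x* moves by d = (-0.1667, 0.4167).
The basis stays optimal until land becomes binding; allowable increase = 24 kL.

24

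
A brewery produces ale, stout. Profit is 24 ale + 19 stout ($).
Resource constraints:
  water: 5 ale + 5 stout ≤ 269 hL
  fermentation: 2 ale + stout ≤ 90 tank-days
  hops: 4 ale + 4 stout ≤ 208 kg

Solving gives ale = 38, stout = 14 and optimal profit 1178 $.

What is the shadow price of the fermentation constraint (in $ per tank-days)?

Binding: fermentation and hops. Non-binding: water (9 unused).
Slack constraints have shadow price 0 (complementary slackness).
From A_Bᵀ y = c: 2·y_fermentation + 4·y_hops = 24; 1·y_fermentation + 4·y_hops = 19.
This yields shadow prices y_fermentation = 5, y_hops = 3.5.
Shadow price of fermentation = 5.

5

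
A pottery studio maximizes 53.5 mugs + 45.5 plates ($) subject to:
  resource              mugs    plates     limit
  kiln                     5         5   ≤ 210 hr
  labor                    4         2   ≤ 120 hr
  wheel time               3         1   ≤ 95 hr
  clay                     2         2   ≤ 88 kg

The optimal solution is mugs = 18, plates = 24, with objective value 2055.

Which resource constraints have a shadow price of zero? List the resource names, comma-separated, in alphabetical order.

clay, wheel time

kiln: 210/210 (binding)
labor: 120/120 (binding)
wheel time: 78/95 (slack 17)
clay: 84/88 (slack 4)
By complementary slackness, a constraint with positive slack has shadow price 0 → clay, wheel time.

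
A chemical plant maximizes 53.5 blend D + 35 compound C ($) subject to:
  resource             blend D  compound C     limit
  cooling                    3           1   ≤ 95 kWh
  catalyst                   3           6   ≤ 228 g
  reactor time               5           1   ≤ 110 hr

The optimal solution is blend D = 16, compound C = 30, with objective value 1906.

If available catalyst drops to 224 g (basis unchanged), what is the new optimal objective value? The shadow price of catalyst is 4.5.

1888

Δb = -4, so new z* = 1906 + (4.5)·(-4) = 1906 − 18 = 1888.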